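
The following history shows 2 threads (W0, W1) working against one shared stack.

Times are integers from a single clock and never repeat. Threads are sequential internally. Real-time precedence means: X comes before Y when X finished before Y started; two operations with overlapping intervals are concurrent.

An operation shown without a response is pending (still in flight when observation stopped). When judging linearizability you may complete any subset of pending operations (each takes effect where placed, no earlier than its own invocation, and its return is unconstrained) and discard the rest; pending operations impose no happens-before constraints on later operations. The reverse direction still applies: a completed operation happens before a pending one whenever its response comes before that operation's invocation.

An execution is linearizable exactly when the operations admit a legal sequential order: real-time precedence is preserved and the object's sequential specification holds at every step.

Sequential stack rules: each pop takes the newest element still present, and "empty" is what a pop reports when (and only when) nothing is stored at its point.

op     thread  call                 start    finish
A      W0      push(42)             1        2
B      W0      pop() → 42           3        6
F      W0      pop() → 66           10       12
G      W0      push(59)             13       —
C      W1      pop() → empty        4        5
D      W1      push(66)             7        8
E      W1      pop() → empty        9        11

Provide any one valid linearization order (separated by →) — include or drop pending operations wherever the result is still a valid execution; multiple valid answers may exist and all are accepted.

A → B → C → D → F → E

step 1: A push(42) — stack <42>
step 2: B pop() → 42 — stack <>
step 3: C pop() → empty — stack <>
step 4: D push(66) — stack <66>
step 5: F pop() → 66 — stack <>
step 6: E pop() → empty — stack <>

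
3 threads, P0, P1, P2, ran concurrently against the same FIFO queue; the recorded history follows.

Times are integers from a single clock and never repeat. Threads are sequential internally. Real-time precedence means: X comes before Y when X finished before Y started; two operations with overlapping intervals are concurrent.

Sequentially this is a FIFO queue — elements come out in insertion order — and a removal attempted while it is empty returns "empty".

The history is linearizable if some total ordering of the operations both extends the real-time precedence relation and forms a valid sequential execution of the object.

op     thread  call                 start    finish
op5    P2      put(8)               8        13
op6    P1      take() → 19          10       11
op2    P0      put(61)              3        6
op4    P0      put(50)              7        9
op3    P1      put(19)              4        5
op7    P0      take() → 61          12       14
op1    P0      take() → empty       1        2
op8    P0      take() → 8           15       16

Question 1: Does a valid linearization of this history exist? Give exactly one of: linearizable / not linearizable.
one valid linearization: op1, op3, op2, op5, op4, op6, op7, op8
1. op1 take() → empty, leaving queue <>
2. op3 put(19), leaving queue <19>
3. op2 put(61), leaving queue <19,61>
4. op5 put(8), leaving queue <19,61,8>
5. op4 put(50), leaving queue <19,61,8,50>
6. op6 take() → 19, leaving queue <61,8,50>
7. op7 take() → 61, leaving queue <8,50>
8. op8 take() → 8, leaving queue <50>

linearizable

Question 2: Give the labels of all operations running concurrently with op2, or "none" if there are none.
op2 spans [3,6]; an op avoiding the whole window 3..6 is ordered, any other is concurrent
op1 [1,2]: before
op3 [4,5]: concurrent
op4 [7,9]: after
op5 [8,13]: after
op6 [10,11]: after
op7 [12,14]: after
op8 [15,16]: after

op3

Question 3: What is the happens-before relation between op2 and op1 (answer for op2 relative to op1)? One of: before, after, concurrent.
op2 spans [3,6], op1 spans [1,2]
resp(op1)=2 < inv(op2)=3

after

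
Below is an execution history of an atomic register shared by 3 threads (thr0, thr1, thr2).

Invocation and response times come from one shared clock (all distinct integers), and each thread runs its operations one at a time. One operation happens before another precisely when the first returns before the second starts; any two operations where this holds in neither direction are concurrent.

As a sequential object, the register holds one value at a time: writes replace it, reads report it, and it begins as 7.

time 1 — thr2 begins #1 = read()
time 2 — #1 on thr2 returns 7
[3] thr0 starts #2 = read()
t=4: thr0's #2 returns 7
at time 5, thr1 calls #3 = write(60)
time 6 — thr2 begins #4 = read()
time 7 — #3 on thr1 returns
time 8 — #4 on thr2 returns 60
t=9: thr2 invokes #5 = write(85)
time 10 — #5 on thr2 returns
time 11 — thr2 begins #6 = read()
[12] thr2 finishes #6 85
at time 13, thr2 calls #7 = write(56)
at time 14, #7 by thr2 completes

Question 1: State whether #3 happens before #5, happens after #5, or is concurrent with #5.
#3 spans [5,7], #5 spans [9,10]
resp(#3)=7 < inv(#5)=9

before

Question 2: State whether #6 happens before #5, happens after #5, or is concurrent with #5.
#6 spans [11,12], #5 spans [9,10]
resp(#5)=10 < inv(#6)=11

after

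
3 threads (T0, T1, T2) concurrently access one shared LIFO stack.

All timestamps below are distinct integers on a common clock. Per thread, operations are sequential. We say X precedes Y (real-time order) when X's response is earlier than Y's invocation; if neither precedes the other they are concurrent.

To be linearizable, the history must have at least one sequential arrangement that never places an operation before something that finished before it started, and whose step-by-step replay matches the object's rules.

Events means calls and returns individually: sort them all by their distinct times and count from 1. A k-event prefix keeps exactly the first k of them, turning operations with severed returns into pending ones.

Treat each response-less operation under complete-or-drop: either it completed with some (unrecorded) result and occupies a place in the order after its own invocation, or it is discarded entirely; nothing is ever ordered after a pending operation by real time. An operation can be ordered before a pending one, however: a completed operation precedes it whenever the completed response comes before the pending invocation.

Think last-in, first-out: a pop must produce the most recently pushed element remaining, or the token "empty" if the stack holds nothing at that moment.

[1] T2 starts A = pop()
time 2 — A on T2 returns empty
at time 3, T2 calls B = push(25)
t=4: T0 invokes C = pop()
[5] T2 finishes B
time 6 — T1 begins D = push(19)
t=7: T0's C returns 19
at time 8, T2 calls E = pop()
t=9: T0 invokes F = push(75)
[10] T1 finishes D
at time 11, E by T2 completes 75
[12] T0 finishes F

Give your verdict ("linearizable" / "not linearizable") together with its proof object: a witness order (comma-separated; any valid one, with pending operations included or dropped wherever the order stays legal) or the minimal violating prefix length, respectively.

linearizable — witness: A, B, D, C, F, E

1. A pop() → empty, leaving stack <>
2. B push(25), leaving stack <25>
3. D push(19), leaving stack <25,19>
4. C pop() → 19, leaving stack <25>
5. F push(75), leaving stack <25,75>
6. E pop() → 75, leaving stack <25>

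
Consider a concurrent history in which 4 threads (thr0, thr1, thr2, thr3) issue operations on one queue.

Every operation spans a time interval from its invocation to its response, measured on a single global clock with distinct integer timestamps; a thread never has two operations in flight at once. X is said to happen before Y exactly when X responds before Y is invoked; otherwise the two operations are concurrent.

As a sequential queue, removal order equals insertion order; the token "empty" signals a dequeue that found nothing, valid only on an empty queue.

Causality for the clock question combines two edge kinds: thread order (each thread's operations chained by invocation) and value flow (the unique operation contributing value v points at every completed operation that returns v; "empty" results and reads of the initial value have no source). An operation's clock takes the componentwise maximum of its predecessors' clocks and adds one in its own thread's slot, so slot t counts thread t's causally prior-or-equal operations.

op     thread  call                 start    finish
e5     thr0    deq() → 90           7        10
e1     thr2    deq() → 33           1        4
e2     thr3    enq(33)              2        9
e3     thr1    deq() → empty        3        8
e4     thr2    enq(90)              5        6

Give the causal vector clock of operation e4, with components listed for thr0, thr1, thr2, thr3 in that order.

invoked at 2, e2 has no predecessors; its own thr3 bump gives (0, 0, 0, 1)
invoked at 3, e3 has no predecessors; its own thr1 bump gives (0, 1, 0, 0)
merge at e1 (invoked 1): VC(e2)=(0, 0, 0, 1), own-thread bump on thr2 → (0, 0, 1, 1)
merge at e4 (invoked 5): VC(e1)=(0, 0, 1, 1), own-thread bump on thr2 → (0, 0, 2, 1)
merge at e5 (invoked 7): VC(e4)=(0, 0, 2, 1), own-thread bump on thr0 → (1, 0, 2, 1)
target: VC(e4) = (0, 0, 2, 1)

(0, 0, 2, 1)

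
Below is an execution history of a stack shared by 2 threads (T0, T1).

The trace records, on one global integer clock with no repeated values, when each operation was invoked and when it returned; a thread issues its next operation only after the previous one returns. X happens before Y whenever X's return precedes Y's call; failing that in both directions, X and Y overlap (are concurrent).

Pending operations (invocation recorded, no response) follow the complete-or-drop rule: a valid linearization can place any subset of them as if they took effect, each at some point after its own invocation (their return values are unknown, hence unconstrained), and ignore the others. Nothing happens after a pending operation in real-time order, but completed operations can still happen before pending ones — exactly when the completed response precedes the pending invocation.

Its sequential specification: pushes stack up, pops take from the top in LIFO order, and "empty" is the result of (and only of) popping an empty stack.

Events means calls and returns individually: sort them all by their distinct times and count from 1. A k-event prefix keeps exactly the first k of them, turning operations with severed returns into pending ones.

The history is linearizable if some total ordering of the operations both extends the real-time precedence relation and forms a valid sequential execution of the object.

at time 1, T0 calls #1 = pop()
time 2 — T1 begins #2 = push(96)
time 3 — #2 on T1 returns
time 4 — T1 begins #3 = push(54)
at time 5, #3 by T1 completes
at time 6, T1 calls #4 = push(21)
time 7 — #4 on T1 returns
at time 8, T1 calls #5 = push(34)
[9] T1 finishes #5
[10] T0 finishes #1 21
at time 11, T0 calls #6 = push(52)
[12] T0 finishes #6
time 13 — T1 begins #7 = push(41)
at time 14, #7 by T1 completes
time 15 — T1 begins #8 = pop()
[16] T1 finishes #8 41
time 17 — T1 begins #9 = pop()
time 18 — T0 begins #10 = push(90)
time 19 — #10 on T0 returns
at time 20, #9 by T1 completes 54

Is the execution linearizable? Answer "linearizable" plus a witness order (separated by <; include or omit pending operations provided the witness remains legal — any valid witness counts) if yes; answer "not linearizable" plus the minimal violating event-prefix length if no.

through event 19 a valid linearization exists; event 20 (#9 responding at time 20) ends that
real-time-consistent orders of the 10 completed operations: 10 — all fail the stack replay
sample order #1, #2, #3, #4, #5, #6, #7, #8, #9, #10 stalls at step 1 — #1 pop() → 21 has no legal effect
sample order #1, #2, #3, #4, #5, #6, #7, #8, #10, #9 stalls at step 1 — #1 pop() → 21 has no legal effect

not linearizable — minimal violating prefix: 20 events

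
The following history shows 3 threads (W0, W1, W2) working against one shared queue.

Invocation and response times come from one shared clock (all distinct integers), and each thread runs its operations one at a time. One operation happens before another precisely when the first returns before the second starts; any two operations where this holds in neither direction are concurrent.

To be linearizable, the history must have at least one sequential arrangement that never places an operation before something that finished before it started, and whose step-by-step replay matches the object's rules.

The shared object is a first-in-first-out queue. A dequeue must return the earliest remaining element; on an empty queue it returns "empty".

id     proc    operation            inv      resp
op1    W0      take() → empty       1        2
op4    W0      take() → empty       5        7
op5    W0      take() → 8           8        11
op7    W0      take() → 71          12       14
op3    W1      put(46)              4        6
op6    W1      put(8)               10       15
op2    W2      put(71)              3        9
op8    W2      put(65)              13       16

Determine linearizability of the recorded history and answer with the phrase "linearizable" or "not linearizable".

events 1..10 are fine; event 11 — the response of op5 at time 11 — makes the prefix non-linearizable
5 completed operations, 8 real-time-consistent orders — every queue replay fails
include/drop combinations of the 1 pending operation (op6) were all tried; none helps
one such order, op1, op2, op3, op4, op5 (pending dropped), breaks at step 4 where op4 take() → empty is illegal
one such order, op1, op2, op4, op3, op5 (pending dropped), breaks at step 3 where op4 take() → empty is illegal

not linearizable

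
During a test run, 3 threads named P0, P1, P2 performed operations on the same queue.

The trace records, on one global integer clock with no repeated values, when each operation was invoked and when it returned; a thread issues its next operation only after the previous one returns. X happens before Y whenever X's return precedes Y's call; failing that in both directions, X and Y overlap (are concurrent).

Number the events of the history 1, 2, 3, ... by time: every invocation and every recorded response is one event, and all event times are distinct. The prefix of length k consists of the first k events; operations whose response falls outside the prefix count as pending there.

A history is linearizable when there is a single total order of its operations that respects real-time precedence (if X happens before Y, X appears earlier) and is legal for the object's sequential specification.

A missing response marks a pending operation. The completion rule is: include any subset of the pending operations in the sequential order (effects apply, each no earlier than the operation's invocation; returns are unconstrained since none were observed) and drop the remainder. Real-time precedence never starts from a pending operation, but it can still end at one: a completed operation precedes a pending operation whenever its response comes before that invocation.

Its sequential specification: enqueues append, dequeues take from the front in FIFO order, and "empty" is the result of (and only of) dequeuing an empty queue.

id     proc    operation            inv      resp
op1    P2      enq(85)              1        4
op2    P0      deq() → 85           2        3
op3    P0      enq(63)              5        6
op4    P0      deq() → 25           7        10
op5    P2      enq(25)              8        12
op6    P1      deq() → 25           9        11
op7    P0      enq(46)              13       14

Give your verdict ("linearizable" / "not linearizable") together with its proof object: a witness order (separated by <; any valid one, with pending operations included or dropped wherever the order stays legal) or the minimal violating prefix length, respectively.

cut after 10 events: linearizable; cut after 11 events (op6 responds, time 11): not linearizable
the 5 completed operations admit 4 real-time orders; each fails the queue replay
including or dropping the 1 pending operation (op5) in any combination fails
take op1, op2, op3, op4, op6 (pending dropped): step 4 already fails, because op4 deq() → 25 cannot occur there
take op1, op2, op3, op6, op4 (pending dropped): step 4 already fails, because op6 deq() → 25 cannot occur there

not linearizable — minimal violating prefix: 11 events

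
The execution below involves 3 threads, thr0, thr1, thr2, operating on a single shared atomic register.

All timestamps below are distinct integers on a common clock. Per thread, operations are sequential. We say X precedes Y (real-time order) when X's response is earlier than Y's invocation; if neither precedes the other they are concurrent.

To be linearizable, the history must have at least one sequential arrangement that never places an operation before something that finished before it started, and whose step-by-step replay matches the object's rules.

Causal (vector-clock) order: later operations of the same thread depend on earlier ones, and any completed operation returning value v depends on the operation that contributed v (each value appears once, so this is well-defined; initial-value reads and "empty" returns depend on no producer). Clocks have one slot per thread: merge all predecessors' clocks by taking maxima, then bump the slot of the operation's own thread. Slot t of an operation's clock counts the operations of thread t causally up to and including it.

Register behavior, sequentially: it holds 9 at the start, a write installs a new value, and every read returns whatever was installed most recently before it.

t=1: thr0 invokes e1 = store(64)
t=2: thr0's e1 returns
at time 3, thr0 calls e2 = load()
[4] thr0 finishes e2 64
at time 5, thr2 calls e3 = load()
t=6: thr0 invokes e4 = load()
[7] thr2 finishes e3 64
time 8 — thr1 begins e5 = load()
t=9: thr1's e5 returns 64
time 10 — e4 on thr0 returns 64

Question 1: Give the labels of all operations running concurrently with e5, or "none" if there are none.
Answer: e4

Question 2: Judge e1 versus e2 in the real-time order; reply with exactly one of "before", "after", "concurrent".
Answer: before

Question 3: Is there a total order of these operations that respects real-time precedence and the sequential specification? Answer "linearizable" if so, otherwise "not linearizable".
linearizable

one valid linearization: e1, e2, e3, e4, e5
step 1: e1 store(64) — value 64
step 2: e2 load() → 64 — value 64
step 3: e3 load() → 64 — value 64
step 4: e4 load() → 64 — value 64
step 5: e5 load() → 64 — value 64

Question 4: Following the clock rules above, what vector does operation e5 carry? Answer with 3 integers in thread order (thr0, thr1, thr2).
Answer: (1, 1, 0)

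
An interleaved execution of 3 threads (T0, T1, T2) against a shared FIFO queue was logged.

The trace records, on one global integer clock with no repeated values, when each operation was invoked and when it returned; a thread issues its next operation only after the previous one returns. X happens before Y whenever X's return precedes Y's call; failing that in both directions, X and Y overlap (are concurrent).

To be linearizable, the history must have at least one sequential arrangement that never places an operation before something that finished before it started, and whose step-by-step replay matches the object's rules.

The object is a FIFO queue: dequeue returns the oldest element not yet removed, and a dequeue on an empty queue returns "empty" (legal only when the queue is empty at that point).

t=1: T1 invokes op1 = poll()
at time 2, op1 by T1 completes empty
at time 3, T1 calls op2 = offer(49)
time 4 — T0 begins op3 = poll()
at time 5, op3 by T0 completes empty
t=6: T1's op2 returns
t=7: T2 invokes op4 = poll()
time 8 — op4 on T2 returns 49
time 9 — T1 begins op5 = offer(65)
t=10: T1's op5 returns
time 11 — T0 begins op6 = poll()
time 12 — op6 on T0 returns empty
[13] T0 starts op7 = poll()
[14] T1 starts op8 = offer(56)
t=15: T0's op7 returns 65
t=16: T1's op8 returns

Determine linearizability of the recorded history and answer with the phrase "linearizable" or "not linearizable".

through event 11 a valid linearization exists; event 12 (op6 responding at time 12) ends that
real-time-consistent orders of the 6 completed operations: 2 — all fail the FIFO queue replay
e.g. op1, op2, op3, op4, op5, op6: illegal at step 3, since op3 poll() → empty cannot apply there
e.g. op1, op3, op2, op4, op5, op6: illegal at step 6, since op6 poll() → empty cannot apply there

not linearizable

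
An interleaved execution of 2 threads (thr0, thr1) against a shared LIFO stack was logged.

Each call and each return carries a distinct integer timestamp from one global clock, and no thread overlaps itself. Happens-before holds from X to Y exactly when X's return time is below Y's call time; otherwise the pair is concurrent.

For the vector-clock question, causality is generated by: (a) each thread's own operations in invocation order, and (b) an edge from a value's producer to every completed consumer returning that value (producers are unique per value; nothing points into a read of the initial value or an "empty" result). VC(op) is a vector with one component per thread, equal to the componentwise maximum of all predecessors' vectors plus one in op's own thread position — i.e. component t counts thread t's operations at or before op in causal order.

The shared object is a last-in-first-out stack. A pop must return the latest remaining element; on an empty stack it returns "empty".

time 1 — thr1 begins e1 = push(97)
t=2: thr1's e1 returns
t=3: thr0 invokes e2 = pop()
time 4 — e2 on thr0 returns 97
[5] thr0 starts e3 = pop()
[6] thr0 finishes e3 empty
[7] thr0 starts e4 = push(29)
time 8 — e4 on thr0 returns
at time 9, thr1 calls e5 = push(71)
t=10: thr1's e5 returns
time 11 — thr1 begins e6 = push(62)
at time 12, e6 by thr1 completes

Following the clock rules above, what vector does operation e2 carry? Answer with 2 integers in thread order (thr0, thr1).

(1, 1)

root op e1, invoked 1: fresh clock plus thr1's own tick → (0, 1)
merge at e5 (invoked 9): VC(e1)=(0, 1), own-thread bump on thr1 → (0, 2)
merge at e2 (invoked 3): VC(e1)=(0, 1), own-thread bump on thr0 → (1, 1)
merge at e6 (invoked 11): VC(e5)=(0, 2), own-thread bump on thr1 → (0, 3)
merge at e3 (invoked 5): VC(e2)=(1, 1), own-thread bump on thr0 → (2, 1)
merge at e4 (invoked 7): VC(e3)=(2, 1), own-thread bump on thr0 → (3, 1)
target: VC(e2) = (1, 1)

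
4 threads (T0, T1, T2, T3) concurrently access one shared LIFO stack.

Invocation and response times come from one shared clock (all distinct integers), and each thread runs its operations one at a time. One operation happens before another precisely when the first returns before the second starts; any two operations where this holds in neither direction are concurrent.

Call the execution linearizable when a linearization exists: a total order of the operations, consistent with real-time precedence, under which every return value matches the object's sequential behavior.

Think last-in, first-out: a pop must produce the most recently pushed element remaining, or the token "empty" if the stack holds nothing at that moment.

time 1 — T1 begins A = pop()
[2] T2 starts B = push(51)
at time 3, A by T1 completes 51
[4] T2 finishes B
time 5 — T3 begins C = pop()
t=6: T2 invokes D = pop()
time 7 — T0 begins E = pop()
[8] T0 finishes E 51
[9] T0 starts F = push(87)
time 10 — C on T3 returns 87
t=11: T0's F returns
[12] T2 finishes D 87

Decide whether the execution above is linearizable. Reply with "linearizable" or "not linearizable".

not linearizable

prefix check: 1..7 passes, 1..8 fails once E's time-8 response joins
3 completed operations, 2 real-time-consistent orders — every LIFO stack replay fails
completion choices over the 2 pending operations (C, D) were checked; none helps
take A, B, E (pending dropped): step 1 already fails, because A pop() → 51 cannot occur there
take B, A, E (pending dropped): step 3 already fails, because E pop() → 51 cannot occur there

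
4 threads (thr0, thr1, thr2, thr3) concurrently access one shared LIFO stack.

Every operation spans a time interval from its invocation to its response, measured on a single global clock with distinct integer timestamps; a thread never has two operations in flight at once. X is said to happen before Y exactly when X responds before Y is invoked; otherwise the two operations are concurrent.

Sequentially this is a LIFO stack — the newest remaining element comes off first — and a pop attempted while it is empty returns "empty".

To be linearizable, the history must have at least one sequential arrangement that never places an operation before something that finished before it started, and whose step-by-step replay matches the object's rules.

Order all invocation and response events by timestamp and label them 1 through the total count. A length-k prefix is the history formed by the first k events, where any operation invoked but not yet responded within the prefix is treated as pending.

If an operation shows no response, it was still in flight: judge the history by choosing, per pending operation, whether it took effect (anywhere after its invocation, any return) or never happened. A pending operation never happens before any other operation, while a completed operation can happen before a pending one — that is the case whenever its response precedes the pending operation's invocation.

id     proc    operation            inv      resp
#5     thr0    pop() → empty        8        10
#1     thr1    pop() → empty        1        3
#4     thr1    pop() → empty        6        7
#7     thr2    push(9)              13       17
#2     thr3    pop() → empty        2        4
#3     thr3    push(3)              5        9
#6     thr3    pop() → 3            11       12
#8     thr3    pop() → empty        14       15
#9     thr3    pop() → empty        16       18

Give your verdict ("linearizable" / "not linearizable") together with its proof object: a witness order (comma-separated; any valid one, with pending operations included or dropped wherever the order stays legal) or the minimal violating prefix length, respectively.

1. #1 pop() → empty, leaving stack <>
2. #2 pop() → empty, leaving stack <>
3. #4 pop() → empty, leaving stack <>
4. #5 pop() → empty, leaving stack <>
5. #3 push(3), leaving stack <3>
6. #6 pop() → 3, leaving stack <>
7. #8 pop() → empty, leaving stack <>
8. #9 pop() → empty, leaving stack <>
9. #7 push(9), leaving stack <9>

linearizable — witness: #1, #2, #4, #5, #3, #6, #8, #9, #7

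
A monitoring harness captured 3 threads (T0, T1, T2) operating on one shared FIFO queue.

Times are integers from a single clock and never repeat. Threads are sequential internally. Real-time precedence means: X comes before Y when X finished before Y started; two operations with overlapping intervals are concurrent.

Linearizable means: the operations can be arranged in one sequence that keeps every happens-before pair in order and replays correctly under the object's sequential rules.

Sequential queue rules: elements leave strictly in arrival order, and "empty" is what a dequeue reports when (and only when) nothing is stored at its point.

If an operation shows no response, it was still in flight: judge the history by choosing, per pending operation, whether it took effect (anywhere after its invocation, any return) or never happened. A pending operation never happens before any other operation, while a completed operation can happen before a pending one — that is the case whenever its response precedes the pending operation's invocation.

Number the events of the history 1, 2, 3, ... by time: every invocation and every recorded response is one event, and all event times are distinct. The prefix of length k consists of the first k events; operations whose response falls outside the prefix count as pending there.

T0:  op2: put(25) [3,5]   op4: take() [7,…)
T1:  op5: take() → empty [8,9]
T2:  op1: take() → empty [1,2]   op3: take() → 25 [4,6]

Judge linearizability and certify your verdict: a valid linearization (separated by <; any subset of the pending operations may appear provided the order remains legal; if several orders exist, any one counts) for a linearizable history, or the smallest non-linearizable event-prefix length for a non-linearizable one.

linearizable — witness: op1 < op2 < op3 < op4 < op5

after step 1 (op1 take() → empty): queue <>
after step 2 (op2 put(25)): queue <25>
after step 3 (op3 take() → 25): queue <>
after step 4 (op4 take() (pending, included)): queue <>
after step 5 (op5 take() → empty): queue <>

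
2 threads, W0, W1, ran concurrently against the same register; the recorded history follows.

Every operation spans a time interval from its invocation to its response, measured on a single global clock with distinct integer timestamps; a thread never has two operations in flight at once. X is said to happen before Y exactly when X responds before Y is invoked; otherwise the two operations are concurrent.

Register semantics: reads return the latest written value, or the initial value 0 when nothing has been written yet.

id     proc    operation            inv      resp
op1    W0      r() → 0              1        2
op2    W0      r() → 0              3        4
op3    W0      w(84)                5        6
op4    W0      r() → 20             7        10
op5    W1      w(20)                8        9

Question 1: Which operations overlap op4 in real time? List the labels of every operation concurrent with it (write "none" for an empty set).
Answer: op5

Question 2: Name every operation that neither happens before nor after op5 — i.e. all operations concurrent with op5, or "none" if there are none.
Answer: op4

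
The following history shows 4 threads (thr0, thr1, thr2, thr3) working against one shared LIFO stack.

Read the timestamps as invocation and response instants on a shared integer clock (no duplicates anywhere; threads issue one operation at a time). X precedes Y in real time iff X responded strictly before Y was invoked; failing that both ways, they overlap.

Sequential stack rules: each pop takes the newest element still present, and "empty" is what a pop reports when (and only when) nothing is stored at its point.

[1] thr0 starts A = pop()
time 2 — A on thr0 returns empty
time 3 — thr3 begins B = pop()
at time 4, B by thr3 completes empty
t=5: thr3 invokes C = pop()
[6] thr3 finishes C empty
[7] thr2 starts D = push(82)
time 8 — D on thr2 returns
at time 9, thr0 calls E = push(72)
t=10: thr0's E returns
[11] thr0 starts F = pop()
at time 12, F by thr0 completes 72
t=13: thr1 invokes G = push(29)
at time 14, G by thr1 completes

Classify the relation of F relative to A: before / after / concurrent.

after

F spans [11,12], A spans [1,2]
resp(A)=2 < inv(F)=11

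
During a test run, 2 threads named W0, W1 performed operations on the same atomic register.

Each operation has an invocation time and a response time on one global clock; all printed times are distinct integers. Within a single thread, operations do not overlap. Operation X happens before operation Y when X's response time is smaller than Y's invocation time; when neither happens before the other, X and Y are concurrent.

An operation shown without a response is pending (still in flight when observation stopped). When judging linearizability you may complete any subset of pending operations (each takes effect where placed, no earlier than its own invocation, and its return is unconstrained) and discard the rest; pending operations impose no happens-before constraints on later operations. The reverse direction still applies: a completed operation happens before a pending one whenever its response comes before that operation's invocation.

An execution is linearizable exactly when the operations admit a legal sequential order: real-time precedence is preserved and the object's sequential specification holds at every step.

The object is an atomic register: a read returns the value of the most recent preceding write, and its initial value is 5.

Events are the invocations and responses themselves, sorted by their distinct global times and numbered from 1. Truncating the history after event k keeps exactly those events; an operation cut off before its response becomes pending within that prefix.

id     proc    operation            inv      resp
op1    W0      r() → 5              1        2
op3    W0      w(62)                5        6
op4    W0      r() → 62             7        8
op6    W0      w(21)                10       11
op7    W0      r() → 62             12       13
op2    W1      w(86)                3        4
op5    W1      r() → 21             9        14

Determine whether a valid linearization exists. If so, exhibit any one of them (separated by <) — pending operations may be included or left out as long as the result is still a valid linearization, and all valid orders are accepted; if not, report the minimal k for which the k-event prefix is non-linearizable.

already the first 13 events (up to op7's response at time 13) admit no linearization; the first 12 still do
the sole real-time-consistent order of 6 completed operations fails the atomic register replay
include/drop combinations of the 1 pending operation (op5) were all tried; none helps
for example op1, op2, op3, op4, op6, op7 (pending dropped) fails at step 6: op7 r() → 62 is not legal there

not linearizable — minimal violating prefix: 13 events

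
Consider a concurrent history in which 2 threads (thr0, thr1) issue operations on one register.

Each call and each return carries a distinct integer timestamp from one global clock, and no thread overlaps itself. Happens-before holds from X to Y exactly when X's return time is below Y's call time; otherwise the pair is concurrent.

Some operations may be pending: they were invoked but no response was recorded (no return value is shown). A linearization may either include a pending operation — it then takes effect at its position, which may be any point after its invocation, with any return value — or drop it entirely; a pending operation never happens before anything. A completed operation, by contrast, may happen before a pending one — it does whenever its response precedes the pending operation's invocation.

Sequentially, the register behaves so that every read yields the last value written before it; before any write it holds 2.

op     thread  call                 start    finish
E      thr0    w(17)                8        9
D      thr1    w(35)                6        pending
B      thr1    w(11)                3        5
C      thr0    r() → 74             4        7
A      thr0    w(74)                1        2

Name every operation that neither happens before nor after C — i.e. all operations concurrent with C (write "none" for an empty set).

concurrent with C ([4,7]): every op whose interval crosses 4..7
A [1,2]: before
B [3,5]: concurrent
D [6,…): concurrent
E [8,9]: after

B, D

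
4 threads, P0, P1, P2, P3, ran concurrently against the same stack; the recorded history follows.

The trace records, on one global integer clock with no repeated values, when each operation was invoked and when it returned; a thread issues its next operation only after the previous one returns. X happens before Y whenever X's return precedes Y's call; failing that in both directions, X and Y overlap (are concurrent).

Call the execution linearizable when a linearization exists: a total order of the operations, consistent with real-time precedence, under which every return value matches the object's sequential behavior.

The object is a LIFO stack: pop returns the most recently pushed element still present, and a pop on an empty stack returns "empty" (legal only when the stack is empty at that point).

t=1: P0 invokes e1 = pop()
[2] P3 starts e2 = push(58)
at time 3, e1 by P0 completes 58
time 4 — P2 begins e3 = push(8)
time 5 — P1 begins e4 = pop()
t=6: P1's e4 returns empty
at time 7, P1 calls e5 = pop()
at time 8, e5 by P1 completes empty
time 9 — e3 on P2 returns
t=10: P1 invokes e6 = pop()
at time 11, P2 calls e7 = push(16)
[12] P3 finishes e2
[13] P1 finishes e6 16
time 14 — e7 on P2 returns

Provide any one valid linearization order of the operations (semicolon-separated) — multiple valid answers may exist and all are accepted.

1. e2 push(58), leaving stack <58>
2. e1 pop() → 58, leaving stack <>
3. e4 pop() → empty, leaving stack <>
4. e5 pop() → empty, leaving stack <>
5. e3 push(8), leaving stack <8>
6. e7 push(16), leaving stack <8,16>
7. e6 pop() → 16, leaving stack <8>

e2; e1; e4; e5; e3; e7; e6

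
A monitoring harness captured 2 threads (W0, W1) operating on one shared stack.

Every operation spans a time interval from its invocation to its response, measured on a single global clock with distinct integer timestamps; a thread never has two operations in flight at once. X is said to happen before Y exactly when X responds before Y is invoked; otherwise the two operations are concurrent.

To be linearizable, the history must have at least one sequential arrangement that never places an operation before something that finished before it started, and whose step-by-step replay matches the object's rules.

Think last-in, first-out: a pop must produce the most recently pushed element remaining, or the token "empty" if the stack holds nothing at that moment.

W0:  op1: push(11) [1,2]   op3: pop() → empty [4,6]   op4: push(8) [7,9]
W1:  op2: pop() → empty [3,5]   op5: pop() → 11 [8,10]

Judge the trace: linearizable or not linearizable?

already the first 6 events (up to op3's response at time 6) admit no linearization; the first 5 still do
real-time-consistent orders of the 3 completed operations: 2 — all fail the stack replay
take op1, op2, op3: step 2 already fails, because op2 pop() → empty cannot occur there
take op1, op3, op2: step 2 already fails, because op3 pop() → empty cannot occur there

not linearizable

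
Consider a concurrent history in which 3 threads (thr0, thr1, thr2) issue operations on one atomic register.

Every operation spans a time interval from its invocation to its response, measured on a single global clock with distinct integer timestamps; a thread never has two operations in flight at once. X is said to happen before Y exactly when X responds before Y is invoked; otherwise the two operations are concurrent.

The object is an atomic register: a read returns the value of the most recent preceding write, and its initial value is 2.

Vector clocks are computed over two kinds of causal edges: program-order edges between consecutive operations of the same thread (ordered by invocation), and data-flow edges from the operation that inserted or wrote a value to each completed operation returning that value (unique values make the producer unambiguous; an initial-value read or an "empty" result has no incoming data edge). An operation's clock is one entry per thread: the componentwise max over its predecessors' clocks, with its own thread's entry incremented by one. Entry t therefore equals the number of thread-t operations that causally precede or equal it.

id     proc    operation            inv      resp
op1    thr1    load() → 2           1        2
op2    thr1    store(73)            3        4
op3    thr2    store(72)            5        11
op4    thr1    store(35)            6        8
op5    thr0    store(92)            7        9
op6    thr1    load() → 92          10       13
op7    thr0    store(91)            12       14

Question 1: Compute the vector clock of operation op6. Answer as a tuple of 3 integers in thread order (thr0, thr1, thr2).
VC(op3, invoked at 5): no causal predecessors; +1 on thr2 → (0, 0, 1)
VC(op1, invoked at 1): no causal predecessors; +1 on thr1 → (0, 1, 0)
VC(op5, invoked at 7): no causal predecessors; +1 on thr0 → (1, 0, 0)
op2 (invocation 3): componentwise max over VC(op1)=(0, 1, 0), +1 at thr1, giving (0, 2, 0)
op7 (invocation 12): componentwise max over VC(op5)=(1, 0, 0), +1 at thr0, giving (2, 0, 0)
op4 (invocation 6): componentwise max over VC(op2)=(0, 2, 0), +1 at thr1, giving (0, 3, 0)
op6 (invocation 10): componentwise max over VC(op4)=(0, 3, 0), VC(op5)=(1, 0, 0), +1 at thr1, giving (1, 4, 0)
target: VC(op6) = (1, 4, 0)

(1, 4, 0)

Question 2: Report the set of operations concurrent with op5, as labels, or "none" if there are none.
concurrent with op5 ([7,9]): every op whose interval crosses 7..9
op1 [1,2]: before
op2 [3,4]: before
op3 [5,11]: concurrent
op4 [6,8]: concurrent
op6 [10,13]: after
op7 [12,14]: after

op3, op4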